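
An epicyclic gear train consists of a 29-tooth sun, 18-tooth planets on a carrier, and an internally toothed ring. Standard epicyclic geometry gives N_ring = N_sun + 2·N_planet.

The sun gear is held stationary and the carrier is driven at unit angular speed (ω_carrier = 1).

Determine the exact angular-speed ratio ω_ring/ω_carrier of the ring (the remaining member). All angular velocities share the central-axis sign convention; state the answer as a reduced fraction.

N_ring = 29 + 2·18 = 65
29(ω_s−ω_c) = −65(ω_r−ω_c),  ω_s=0, ω_c=1
ω_r = 1 − (29/65)(0−1) = 94/65
ω_r/ω_c = 94/65

94/65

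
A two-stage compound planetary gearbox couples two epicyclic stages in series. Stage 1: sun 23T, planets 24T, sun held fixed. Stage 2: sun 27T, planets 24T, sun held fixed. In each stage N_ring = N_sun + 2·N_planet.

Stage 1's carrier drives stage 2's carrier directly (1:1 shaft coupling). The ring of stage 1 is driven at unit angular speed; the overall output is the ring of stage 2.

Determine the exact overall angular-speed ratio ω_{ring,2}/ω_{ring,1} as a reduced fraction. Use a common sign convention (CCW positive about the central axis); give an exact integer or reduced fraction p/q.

1207/1175

Stage 1: N_ring = 23 + 2·24 = 71
Stage 1: 23(ω_s−ω_c) = −71(ω_r−ω_c),  ω_s=0, ω_r=1
Stage 1: 23(0−ω_c) = −71(1−ω_c)  ⇒  94ω_c = 71  ⇒  ω_c = 71/94
  ⇒ ω_c¹/ω_r¹ = 71/94
Stage 2: N_ring = 27 + 2·24 = 75
Stage 2: 27(ω_s−ω_c) = −75(ω_r−ω_c),  ω_s=0, ω_c=1
Stage 2: ω_r = 1 − (27/75)(0−1) = 34/25
  ⇒ ω_r²/ω_c² = 34/25
Coupling ω_c² = ω_c¹ ⇒ overall = 71/94 × 34/25 = 1207/1175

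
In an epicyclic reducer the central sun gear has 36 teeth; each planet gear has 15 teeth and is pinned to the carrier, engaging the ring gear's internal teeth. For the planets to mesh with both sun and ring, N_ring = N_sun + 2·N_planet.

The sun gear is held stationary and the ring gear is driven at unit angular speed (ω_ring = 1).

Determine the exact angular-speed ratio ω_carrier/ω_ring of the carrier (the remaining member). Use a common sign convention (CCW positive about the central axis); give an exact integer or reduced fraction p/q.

11/17

N_ring = 36 + 2·15 = 66
36(ω_s−ω_c) = −66(ω_r−ω_c),  ω_s=0, ω_r=1
36(0−ω_c) = −66(1−ω_c)  ⇒  102ω_c = 66  ⇒  ω_c = 11/17
ω_c/ω_r = 11/17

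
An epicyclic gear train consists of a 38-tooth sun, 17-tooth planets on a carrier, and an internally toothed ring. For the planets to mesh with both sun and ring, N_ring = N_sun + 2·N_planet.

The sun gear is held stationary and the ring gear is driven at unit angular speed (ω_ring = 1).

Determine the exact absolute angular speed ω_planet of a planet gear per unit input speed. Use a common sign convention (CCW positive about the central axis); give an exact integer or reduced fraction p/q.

36/17

N_ring = 38 + 2·17 = 72
38(ω_s−ω_c) = −72(ω_r−ω_c),  ω_s=0, ω_r=1
38(0−ω_c) = −72(1−ω_c)  ⇒  110ω_c = 72  ⇒  ω_c = 36/55
sun–planet: 38·(0−36/55) = −17·(ω_p−ω_c)  ⇒  ω_p−ω_c = −(38/17)·(-36/55) = 1368/935
ω_p = 36/55 + 1368/935 = 36/17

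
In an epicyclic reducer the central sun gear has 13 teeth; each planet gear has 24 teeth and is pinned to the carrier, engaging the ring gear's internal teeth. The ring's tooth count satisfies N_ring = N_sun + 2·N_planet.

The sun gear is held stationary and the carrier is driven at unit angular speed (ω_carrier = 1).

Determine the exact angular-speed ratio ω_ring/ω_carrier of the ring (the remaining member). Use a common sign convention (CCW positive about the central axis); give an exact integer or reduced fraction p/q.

74/61

N_ring = 13 + 2·24 = 61
13(ω_s−ω_c) = −61(ω_r−ω_c),  ω_s=0, ω_c=1
ω_r = 1 − (13/61)(0−1) = 74/61
ω_r/ω_c = 74/61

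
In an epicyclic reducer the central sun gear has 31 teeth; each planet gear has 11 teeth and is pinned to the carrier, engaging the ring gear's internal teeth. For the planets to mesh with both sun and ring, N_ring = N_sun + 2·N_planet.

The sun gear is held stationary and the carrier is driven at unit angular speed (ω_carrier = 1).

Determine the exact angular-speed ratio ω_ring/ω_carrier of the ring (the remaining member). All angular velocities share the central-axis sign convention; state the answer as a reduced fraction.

N_ring = 31 + 2·11 = 53
31(ω_s−ω_c) = −53(ω_r−ω_c),  ω_s=0, ω_c=1
ω_r = 1 − (31/53)(0−1) = 84/53
ω_r/ω_c = 84/53

84/53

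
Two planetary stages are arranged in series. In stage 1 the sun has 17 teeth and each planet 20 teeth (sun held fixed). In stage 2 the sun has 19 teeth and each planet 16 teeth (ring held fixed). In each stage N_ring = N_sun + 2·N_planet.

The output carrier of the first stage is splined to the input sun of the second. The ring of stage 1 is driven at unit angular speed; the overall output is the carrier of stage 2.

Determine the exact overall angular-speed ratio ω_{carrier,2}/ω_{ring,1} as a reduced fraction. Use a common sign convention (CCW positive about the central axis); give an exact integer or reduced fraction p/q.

Stage 1: N_ring = 17 + 2·20 = 57
Stage 1: 17(ω_s−ω_c) = −57(ω_r−ω_c),  ω_s=0, ω_r=1
Stage 1: 17(0−ω_c) = −57(1−ω_c)  ⇒  74ω_c = 57  ⇒  ω_c = 57/74
  ⇒ ω_c¹/ω_r¹ = 57/74
Stage 2: N_ring = 19 + 2·16 = 51
Stage 2: 19(ω_s−ω_c) = −51(ω_r−ω_c),  ω_r=0, ω_s=1
Stage 2: 19(1−ω_c) = −51(0−ω_c)  ⇒  70ω_c = 19  ⇒  ω_c = 19/70
  ⇒ ω_c²/ω_s² = 19/70
Coupling ω_s² = ω_c¹ ⇒ overall = 57/74 × 19/70 = 1083/5180

1083/5180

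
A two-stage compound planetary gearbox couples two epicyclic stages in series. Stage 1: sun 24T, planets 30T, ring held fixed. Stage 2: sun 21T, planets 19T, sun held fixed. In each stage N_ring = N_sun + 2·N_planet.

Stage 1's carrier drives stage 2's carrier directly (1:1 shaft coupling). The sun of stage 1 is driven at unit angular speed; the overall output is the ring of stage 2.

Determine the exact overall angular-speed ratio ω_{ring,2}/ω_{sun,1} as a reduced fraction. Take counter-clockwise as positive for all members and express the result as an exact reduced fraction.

Stage 1: N_ring = 24 + 2·30 = 84
Stage 1: 24(ω_s−ω_c) = −84(ω_r−ω_c),  ω_r=0, ω_s=1
Stage 1: 24(1−ω_c) = −84(0−ω_c)  ⇒  108ω_c = 24  ⇒  ω_c = 2/9
  ⇒ ω_c¹/ω_s¹ = 2/9
Stage 2: N_ring = 21 + 2·19 = 59
Stage 2: 21(ω_s−ω_c) = −59(ω_r−ω_c),  ω_s=0, ω_c=1
Stage 2: ω_r = 1 − (21/59)(0−1) = 80/59
  ⇒ ω_r²/ω_c² = 80/59
Coupling ω_c² = ω_c¹ ⇒ overall = 2/9 × 80/59 = 160/531

160/531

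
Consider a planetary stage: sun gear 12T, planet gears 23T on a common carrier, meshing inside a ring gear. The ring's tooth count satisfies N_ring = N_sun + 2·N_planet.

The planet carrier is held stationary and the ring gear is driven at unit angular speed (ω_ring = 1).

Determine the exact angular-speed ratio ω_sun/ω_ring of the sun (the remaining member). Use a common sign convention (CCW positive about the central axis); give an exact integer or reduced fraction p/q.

N_ring = 12 + 2·23 = 58
12(ω_s−ω_c) = −58(ω_r−ω_c),  ω_c=0, ω_r=1
ω_s = 0 − (58/12)(1−0) = -29/6
ω_s/ω_r = -29/6

-29/6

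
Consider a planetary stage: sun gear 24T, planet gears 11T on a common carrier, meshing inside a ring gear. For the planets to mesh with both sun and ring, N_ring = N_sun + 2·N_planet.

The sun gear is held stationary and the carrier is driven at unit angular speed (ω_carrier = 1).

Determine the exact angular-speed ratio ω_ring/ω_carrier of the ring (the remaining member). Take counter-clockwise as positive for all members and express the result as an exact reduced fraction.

35/23

N_ring = 24 + 2·11 = 46
24(ω_s−ω_c) = −46(ω_r−ω_c),  ω_s=0, ω_c=1
ω_r = 1 − (24/46)(0−1) = 35/23
ω_r/ω_c = 35/23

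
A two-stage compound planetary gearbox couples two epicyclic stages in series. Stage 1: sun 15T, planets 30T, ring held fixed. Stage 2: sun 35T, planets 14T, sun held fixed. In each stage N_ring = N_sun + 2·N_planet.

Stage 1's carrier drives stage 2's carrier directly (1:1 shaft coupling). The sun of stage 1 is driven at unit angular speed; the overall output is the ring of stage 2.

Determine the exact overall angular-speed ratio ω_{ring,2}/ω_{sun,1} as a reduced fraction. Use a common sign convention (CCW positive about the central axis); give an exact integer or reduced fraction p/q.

Stage 1: N_ring = 15 + 2·30 = 75
Stage 1: 15(ω_s−ω_c) = −75(ω_r−ω_c),  ω_r=0, ω_s=1
Stage 1: 15(1−ω_c) = −75(0−ω_c)  ⇒  90ω_c = 15  ⇒  ω_c = 1/6
  ⇒ ω_c¹/ω_s¹ = 1/6
Stage 2: N_ring = 35 + 2·14 = 63
Stage 2: 35(ω_s−ω_c) = −63(ω_r−ω_c),  ω_s=0, ω_c=1
Stage 2: ω_r = 1 − (35/63)(0−1) = 14/9
  ⇒ ω_r²/ω_c² = 14/9
Coupling ω_c² = ω_c¹ ⇒ overall = 1/6 × 14/9 = 7/27

7/27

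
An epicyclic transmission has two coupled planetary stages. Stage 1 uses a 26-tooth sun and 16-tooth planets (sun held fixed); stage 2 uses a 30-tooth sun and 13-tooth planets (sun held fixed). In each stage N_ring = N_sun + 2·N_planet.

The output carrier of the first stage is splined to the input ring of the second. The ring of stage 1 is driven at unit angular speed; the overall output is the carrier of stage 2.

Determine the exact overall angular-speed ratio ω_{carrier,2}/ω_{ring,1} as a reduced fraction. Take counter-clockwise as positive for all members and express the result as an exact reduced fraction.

Stage 1: N_ring = 26 + 2·16 = 58
Stage 1: 26(ω_s−ω_c) = −58(ω_r−ω_c),  ω_s=0, ω_r=1
Stage 1: 26(0−ω_c) = −58(1−ω_c)  ⇒  84ω_c = 58  ⇒  ω_c = 29/42
  ⇒ ω_c¹/ω_r¹ = 29/42
Stage 2: N_ring = 30 + 2·13 = 56
Stage 2: 30(ω_s−ω_c) = −56(ω_r−ω_c),  ω_s=0, ω_r=1
Stage 2: 30(0−ω_c) = −56(1−ω_c)  ⇒  86ω_c = 56  ⇒  ω_c = 28/43
  ⇒ ω_c²/ω_r² = 28/43
Coupling ω_r² = ω_c¹ ⇒ overall = 29/42 × 28/43 = 58/129

58/129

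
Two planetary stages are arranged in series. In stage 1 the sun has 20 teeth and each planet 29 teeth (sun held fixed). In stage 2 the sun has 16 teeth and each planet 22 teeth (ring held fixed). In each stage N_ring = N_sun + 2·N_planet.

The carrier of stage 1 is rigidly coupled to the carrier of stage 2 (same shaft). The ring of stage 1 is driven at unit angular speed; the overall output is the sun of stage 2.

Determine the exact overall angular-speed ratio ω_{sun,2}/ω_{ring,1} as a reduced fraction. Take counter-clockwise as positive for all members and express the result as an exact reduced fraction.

Stage 1: N_ring = 20 + 2·29 = 78
Stage 1: 20(ω_s−ω_c) = −78(ω_r−ω_c),  ω_s=0, ω_r=1
Stage 1: 20(0−ω_c) = −78(1−ω_c)  ⇒  98ω_c = 78  ⇒  ω_c = 39/49
  ⇒ ω_c¹/ω_r¹ = 39/49
Stage 2: N_ring = 16 + 2·22 = 60
Stage 2: 16(ω_s−ω_c) = −60(ω_r−ω_c),  ω_r=0, ω_c=1
Stage 2: ω_s = 1 − (60/16)(0−1) = 19/4
  ⇒ ω_s²/ω_c² = 19/4
Coupling ω_c² = ω_c¹ ⇒ overall = 39/49 × 19/4 = 741/196

741/196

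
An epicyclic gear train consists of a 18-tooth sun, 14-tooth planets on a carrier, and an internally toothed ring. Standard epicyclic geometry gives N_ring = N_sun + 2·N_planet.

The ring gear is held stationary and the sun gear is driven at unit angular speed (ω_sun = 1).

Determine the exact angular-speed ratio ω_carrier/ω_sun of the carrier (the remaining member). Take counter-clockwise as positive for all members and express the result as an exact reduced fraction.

9/32

N_ring = 18 + 2·14 = 46
18(ω_s−ω_c) = −46(ω_r−ω_c),  ω_r=0, ω_s=1
18(1−ω_c) = −46(0−ω_c)  ⇒  64ω_c = 18  ⇒  ω_c = 9/32
ω_c/ω_s = 9/32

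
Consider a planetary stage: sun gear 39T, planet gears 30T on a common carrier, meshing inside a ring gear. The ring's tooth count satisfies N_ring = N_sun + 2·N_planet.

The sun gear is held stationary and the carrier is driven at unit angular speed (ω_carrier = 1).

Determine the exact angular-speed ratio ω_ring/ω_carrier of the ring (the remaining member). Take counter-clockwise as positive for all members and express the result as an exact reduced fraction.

46/33

N_ring = 39 + 2·30 = 99
39(ω_s−ω_c) = −99(ω_r−ω_c),  ω_s=0, ω_c=1
ω_r = 1 − (39/99)(0−1) = 46/33
ω_r/ω_c = 46/33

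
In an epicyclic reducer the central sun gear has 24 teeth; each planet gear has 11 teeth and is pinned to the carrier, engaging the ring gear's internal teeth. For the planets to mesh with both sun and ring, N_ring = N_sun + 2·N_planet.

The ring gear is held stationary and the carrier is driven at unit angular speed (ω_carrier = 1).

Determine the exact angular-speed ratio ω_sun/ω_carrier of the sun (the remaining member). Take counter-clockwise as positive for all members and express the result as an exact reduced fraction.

N_ring = 24 + 2·11 = 46
24(ω_s−ω_c) = −46(ω_r−ω_c),  ω_r=0, ω_c=1
ω_s = 1 − (46/24)(0−1) = 35/12
ω_s/ω_c = 35/12

35/12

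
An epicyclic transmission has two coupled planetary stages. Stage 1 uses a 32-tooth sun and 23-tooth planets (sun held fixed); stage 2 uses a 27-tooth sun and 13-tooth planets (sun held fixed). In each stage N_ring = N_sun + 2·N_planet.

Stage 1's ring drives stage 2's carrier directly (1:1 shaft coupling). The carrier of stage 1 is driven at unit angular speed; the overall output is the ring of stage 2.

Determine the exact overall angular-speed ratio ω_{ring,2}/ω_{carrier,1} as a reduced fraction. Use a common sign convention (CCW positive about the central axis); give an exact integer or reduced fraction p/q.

4400/2067

Stage 1: N_ring = 32 + 2·23 = 78
Stage 1: 32(ω_s−ω_c) = −78(ω_r−ω_c),  ω_s=0, ω_c=1
Stage 1: ω_r = 1 − (32/78)(0−1) = 55/39
  ⇒ ω_r¹/ω_c¹ = 55/39
Stage 2: N_ring = 27 + 2·13 = 53
Stage 2: 27(ω_s−ω_c) = −53(ω_r−ω_c),  ω_s=0, ω_c=1
Stage 2: ω_r = 1 − (27/53)(0−1) = 80/53
  ⇒ ω_r²/ω_c² = 80/53
Coupling ω_c² = ω_r¹ ⇒ overall = 55/39 × 80/53 = 4400/2067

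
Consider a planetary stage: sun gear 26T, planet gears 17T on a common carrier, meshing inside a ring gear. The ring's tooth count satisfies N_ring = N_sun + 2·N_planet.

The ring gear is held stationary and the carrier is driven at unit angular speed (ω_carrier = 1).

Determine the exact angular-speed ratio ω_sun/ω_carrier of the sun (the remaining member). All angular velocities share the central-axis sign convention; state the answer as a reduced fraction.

N_ring = 26 + 2·17 = 60
26(ω_s−ω_c) = −60(ω_r−ω_c),  ω_r=0, ω_c=1
ω_s = 1 − (60/26)(0−1) = 43/13
ω_s/ω_c = 43/13

43/13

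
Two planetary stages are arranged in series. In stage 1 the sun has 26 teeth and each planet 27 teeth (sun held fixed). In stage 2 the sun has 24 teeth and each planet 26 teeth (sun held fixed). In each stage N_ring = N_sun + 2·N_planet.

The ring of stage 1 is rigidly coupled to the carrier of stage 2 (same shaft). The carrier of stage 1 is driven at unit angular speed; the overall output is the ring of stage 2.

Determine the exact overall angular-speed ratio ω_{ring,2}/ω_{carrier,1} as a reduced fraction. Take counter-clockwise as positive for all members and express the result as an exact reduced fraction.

265/152

Stage 1: N_ring = 26 + 2·27 = 80
Stage 1: 26(ω_s−ω_c) = −80(ω_r−ω_c),  ω_s=0, ω_c=1
Stage 1: ω_r = 1 − (26/80)(0−1) = 53/40
  ⇒ ω_r¹/ω_c¹ = 53/40
Stage 2: N_ring = 24 + 2·26 = 76
Stage 2: 24(ω_s−ω_c) = −76(ω_r−ω_c),  ω_s=0, ω_c=1
Stage 2: ω_r = 1 − (24/76)(0−1) = 25/19
  ⇒ ω_r²/ω_c² = 25/19
Coupling ω_c² = ω_r¹ ⇒ overall = 53/40 × 25/19 = 265/152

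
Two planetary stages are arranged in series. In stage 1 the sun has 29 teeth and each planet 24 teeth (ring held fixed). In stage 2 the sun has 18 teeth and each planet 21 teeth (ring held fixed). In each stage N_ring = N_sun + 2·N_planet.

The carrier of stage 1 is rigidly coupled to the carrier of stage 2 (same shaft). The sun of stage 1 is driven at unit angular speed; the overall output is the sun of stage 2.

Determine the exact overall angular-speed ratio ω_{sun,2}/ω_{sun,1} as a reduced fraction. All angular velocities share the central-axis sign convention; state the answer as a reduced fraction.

377/318

Stage 1: N_ring = 29 + 2·24 = 77
Stage 1: 29(ω_s−ω_c) = −77(ω_r−ω_c),  ω_r=0, ω_s=1
Stage 1: 29(1−ω_c) = −77(0−ω_c)  ⇒  106ω_c = 29  ⇒  ω_c = 29/106
  ⇒ ω_c¹/ω_s¹ = 29/106
Stage 2: N_ring = 18 + 2·21 = 60
Stage 2: 18(ω_s−ω_c) = −60(ω_r−ω_c),  ω_r=0, ω_c=1
Stage 2: ω_s = 1 − (60/18)(0−1) = 13/3
  ⇒ ω_s²/ω_c² = 13/3
Coupling ω_c² = ω_c¹ ⇒ overall = 29/106 × 13/3 = 377/318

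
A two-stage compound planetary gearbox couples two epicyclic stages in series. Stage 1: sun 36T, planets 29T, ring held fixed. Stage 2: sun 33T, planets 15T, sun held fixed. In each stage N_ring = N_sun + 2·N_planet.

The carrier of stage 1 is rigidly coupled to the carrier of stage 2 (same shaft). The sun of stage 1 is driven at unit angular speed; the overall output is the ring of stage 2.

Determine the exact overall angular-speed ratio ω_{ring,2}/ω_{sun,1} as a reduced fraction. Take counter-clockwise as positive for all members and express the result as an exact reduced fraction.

Stage 1: N_ring = 36 + 2·29 = 94
Stage 1: 36(ω_s−ω_c) = −94(ω_r−ω_c),  ω_r=0, ω_s=1
Stage 1: 36(1−ω_c) = −94(0−ω_c)  ⇒  130ω_c = 36  ⇒  ω_c = 18/65
  ⇒ ω_c¹/ω_s¹ = 18/65
Stage 2: N_ring = 33 + 2·15 = 63
Stage 2: 33(ω_s−ω_c) = −63(ω_r−ω_c),  ω_s=0, ω_c=1
Stage 2: ω_r = 1 − (33/63)(0−1) = 32/21
  ⇒ ω_r²/ω_c² = 32/21
Coupling ω_c² = ω_c¹ ⇒ overall = 18/65 × 32/21 = 192/455

192/455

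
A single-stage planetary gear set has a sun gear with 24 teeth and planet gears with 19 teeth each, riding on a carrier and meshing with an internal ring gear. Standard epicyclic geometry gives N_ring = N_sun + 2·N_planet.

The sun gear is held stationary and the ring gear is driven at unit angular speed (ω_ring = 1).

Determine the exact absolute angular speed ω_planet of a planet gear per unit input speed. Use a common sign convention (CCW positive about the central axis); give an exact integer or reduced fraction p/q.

31/19

N_ring = 24 + 2·19 = 62
24(ω_s−ω_c) = −62(ω_r−ω_c),  ω_s=0, ω_r=1
24(0−ω_c) = −62(1−ω_c)  ⇒  86ω_c = 62  ⇒  ω_c = 31/43
sun–planet: 24·(0−31/43) = −19·(ω_p−ω_c)  ⇒  ω_p−ω_c = −(24/19)·(-31/43) = 744/817
ω_p = 31/43 + 744/817 = 31/19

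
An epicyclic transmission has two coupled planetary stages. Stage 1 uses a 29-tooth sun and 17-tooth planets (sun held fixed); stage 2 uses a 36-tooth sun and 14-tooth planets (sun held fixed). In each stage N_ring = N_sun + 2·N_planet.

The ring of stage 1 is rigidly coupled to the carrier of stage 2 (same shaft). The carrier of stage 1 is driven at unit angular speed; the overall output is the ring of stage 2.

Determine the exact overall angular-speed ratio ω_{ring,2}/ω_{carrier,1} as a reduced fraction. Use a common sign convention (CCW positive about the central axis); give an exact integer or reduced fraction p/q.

575/252

Stage 1: N_ring = 29 + 2·17 = 63
Stage 1: 29(ω_s−ω_c) = −63(ω_r−ω_c),  ω_s=0, ω_c=1
Stage 1: ω_r = 1 − (29/63)(0−1) = 92/63
  ⇒ ω_r¹/ω_c¹ = 92/63
Stage 2: N_ring = 36 + 2·14 = 64
Stage 2: 36(ω_s−ω_c) = −64(ω_r−ω_c),  ω_s=0, ω_c=1
Stage 2: ω_r = 1 − (36/64)(0−1) = 25/16
  ⇒ ω_r²/ω_c² = 25/16
Coupling ω_c² = ω_r¹ ⇒ overall = 92/63 × 25/16 = 575/252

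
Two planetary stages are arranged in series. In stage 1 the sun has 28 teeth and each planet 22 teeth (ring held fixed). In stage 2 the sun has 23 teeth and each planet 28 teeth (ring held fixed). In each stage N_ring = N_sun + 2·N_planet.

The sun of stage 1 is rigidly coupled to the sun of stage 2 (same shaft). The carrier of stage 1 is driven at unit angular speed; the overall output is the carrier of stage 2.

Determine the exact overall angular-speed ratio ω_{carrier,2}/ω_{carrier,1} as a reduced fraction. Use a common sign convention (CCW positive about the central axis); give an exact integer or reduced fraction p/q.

Stage 1: N_ring = 28 + 2·22 = 72
Stage 1: 28(ω_s−ω_c) = −72(ω_r−ω_c),  ω_r=0, ω_c=1
Stage 1: ω_s = 1 − (72/28)(0−1) = 25/7
  ⇒ ω_s¹/ω_c¹ = 25/7
Stage 2: N_ring = 23 + 2·28 = 79
Stage 2: 23(ω_s−ω_c) = −79(ω_r−ω_c),  ω_r=0, ω_s=1
Stage 2: 23(1−ω_c) = −79(0−ω_c)  ⇒  102ω_c = 23  ⇒  ω_c = 23/102
  ⇒ ω_c²/ω_s² = 23/102
Coupling ω_s² = ω_s¹ ⇒ overall = 25/7 × 23/102 = 575/714

575/714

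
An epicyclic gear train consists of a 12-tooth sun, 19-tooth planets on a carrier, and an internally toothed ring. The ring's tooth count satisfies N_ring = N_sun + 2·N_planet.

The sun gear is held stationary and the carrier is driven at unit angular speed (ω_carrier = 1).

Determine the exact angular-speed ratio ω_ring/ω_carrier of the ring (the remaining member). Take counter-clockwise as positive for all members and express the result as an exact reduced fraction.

31/25

N_ring = 12 + 2·19 = 50
12(ω_s−ω_c) = −50(ω_r−ω_c),  ω_s=0, ω_c=1
ω_r = 1 − (12/50)(0−1) = 31/25
ω_r/ω_c = 31/25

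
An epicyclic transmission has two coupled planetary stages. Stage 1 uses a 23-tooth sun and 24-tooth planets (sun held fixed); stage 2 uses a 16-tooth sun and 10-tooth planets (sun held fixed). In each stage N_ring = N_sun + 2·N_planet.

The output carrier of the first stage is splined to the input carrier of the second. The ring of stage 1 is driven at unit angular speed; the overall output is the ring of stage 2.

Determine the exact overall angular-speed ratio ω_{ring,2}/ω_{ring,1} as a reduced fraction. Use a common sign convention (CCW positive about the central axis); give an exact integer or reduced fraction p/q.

Stage 1: N_ring = 23 + 2·24 = 71
Stage 1: 23(ω_s−ω_c) = −71(ω_r−ω_c),  ω_s=0, ω_r=1
Stage 1: 23(0−ω_c) = −71(1−ω_c)  ⇒  94ω_c = 71  ⇒  ω_c = 71/94
  ⇒ ω_c¹/ω_r¹ = 71/94
Stage 2: N_ring = 16 + 2·10 = 36
Stage 2: 16(ω_s−ω_c) = −36(ω_r−ω_c),  ω_s=0, ω_c=1
Stage 2: ω_r = 1 − (16/36)(0−1) = 13/9
  ⇒ ω_r²/ω_c² = 13/9
Coupling ω_c² = ω_c¹ ⇒ overall = 71/94 × 13/9 = 923/846

923/846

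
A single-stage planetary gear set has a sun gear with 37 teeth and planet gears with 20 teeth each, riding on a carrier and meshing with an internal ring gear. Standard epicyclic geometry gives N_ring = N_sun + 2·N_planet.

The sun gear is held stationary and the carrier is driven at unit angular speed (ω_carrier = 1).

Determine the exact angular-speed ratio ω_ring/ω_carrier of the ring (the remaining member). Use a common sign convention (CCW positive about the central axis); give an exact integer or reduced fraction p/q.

N_ring = 37 + 2·20 = 77
37(ω_s−ω_c) = −77(ω_r−ω_c),  ω_s=0, ω_c=1
ω_r = 1 − (37/77)(0−1) = 114/77
ω_r/ω_c = 114/77

114/77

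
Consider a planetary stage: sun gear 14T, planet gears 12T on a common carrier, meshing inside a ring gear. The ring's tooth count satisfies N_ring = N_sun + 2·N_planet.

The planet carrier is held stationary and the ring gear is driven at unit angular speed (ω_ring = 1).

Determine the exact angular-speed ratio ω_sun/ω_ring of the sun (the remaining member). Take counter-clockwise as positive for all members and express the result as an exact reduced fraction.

-19/7

N_ring = 14 + 2·12 = 38
14(ω_s−ω_c) = −38(ω_r−ω_c),  ω_c=0, ω_r=1
ω_s = 0 − (38/14)(1−0) = -19/7
ω_s/ω_r = -19/7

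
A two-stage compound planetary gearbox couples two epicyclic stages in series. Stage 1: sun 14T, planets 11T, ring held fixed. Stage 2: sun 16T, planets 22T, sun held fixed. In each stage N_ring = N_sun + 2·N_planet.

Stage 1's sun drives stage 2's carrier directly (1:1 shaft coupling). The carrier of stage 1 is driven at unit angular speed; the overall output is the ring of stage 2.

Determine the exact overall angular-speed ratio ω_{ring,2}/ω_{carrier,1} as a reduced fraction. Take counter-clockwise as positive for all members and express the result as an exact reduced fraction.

Stage 1: N_ring = 14 + 2·11 = 36
Stage 1: 14(ω_s−ω_c) = −36(ω_r−ω_c),  ω_r=0, ω_c=1
Stage 1: ω_s = 1 − (36/14)(0−1) = 25/7
  ⇒ ω_s¹/ω_c¹ = 25/7
Stage 2: N_ring = 16 + 2·22 = 60
Stage 2: 16(ω_s−ω_c) = −60(ω_r−ω_c),  ω_s=0, ω_c=1
Stage 2: ω_r = 1 − (16/60)(0−1) = 19/15
  ⇒ ω_r²/ω_c² = 19/15
Coupling ω_c² = ω_s¹ ⇒ overall = 25/7 × 19/15 = 95/21

95/21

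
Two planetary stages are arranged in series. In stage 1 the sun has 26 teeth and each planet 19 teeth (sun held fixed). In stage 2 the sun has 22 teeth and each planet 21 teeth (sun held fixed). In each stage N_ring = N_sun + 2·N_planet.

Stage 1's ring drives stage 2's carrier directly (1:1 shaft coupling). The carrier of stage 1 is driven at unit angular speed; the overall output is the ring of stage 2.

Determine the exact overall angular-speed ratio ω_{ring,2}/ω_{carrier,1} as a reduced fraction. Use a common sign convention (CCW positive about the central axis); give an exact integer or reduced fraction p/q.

Stage 1: N_ring = 26 + 2·19 = 64
Stage 1: 26(ω_s−ω_c) = −64(ω_r−ω_c),  ω_s=0, ω_c=1
Stage 1: ω_r = 1 − (26/64)(0−1) = 45/32
  ⇒ ω_r¹/ω_c¹ = 45/32
Stage 2: N_ring = 22 + 2·21 = 64
Stage 2: 22(ω_s−ω_c) = −64(ω_r−ω_c),  ω_s=0, ω_c=1
Stage 2: ω_r = 1 − (22/64)(0−1) = 43/32
  ⇒ ω_r²/ω_c² = 43/32
Coupling ω_c² = ω_r¹ ⇒ overall = 45/32 × 43/32 = 1935/1024

1935/1024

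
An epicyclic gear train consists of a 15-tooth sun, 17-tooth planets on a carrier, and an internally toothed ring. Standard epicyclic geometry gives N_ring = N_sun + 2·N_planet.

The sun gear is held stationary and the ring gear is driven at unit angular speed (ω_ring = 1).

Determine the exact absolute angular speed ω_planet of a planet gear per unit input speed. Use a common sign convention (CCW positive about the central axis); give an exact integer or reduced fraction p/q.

N_ring = 15 + 2·17 = 49
15(ω_s−ω_c) = −49(ω_r−ω_c),  ω_s=0, ω_r=1
15(0−ω_c) = −49(1−ω_c)  ⇒  64ω_c = 49  ⇒  ω_c = 49/64
sun–planet: 15·(0−49/64) = −17·(ω_p−ω_c)  ⇒  ω_p−ω_c = −(15/17)·(-49/64) = 735/1088
ω_p = 49/64 + 735/1088 = 49/34

49/34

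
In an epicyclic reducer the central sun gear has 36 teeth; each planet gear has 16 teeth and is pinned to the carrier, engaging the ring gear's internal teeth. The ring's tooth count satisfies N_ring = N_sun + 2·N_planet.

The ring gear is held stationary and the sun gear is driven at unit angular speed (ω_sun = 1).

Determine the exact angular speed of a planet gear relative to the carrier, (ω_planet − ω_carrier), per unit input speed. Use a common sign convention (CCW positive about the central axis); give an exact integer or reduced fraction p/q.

-153/104

N_ring = 36 + 2·16 = 68
36(ω_s−ω_c) = −68(ω_r−ω_c),  ω_r=0, ω_s=1
36(1−ω_c) = −68(0−ω_c)  ⇒  104ω_c = 36  ⇒  ω_c = 9/26
sun–planet: 36·(1−9/26) = −16·(ω_p−ω_c)  ⇒  ω_p−ω_c = −(36/16)·(17/26) = -153/104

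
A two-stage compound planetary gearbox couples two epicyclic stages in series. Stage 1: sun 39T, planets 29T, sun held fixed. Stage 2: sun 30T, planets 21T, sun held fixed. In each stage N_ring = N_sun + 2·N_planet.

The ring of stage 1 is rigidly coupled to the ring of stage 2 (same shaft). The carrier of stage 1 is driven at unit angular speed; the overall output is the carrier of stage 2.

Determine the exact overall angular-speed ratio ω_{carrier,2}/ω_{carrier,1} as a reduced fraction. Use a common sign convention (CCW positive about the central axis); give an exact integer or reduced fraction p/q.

Stage 1: N_ring = 39 + 2·29 = 97
Stage 1: 39(ω_s−ω_c) = −97(ω_r−ω_c),  ω_s=0, ω_c=1
Stage 1: ω_r = 1 − (39/97)(0−1) = 136/97
  ⇒ ω_r¹/ω_c¹ = 136/97
Stage 2: N_ring = 30 + 2·21 = 72
Stage 2: 30(ω_s−ω_c) = −72(ω_r−ω_c),  ω_s=0, ω_r=1
Stage 2: 30(0−ω_c) = −72(1−ω_c)  ⇒  102ω_c = 72  ⇒  ω_c = 12/17
  ⇒ ω_c²/ω_r² = 12/17
Coupling ω_r² = ω_r¹ ⇒ overall = 136/97 × 12/17 = 96/97

96/97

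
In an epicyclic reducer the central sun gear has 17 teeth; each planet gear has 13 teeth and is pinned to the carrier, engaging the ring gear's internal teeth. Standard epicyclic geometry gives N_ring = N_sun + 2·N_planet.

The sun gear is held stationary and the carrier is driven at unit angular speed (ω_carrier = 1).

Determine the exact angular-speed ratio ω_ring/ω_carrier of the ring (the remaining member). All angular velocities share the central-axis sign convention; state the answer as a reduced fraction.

60/43

N_ring = 17 + 2·13 = 43
17(ω_s−ω_c) = −43(ω_r−ω_c),  ω_s=0, ω_c=1
ω_r = 1 − (17/43)(0−1) = 60/43
ω_r/ω_c = 60/43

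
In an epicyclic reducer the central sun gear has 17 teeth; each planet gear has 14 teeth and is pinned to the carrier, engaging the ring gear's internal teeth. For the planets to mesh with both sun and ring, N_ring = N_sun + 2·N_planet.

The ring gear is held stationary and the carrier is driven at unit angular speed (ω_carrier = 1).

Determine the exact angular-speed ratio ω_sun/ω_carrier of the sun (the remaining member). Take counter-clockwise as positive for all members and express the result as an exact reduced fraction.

62/17

N_ring = 17 + 2·14 = 45
17(ω_s−ω_c) = −45(ω_r−ω_c),  ω_r=0, ω_c=1
ω_s = 1 − (45/17)(0−1) = 62/17
ω_s/ω_c = 62/17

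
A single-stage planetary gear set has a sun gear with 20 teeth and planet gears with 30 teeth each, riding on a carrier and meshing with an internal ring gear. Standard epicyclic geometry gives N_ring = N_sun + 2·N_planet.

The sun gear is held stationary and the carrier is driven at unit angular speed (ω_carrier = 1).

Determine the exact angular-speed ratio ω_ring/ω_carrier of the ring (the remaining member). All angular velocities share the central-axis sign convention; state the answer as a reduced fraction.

5/4

N_ring = 20 + 2·30 = 80
20(ω_s−ω_c) = −80(ω_r−ω_c),  ω_s=0, ω_c=1
ω_r = 1 − (20/80)(0−1) = 5/4
ω_r/ω_c = 5/4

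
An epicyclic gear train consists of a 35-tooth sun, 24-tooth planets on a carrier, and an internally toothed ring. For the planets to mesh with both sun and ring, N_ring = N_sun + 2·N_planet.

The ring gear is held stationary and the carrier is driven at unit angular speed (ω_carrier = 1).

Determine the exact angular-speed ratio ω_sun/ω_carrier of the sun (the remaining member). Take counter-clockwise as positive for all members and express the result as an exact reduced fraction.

118/35

N_ring = 35 + 2·24 = 83
35(ω_s−ω_c) = −83(ω_r−ω_c),  ω_r=0, ω_c=1
ω_s = 1 − (83/35)(0−1) = 118/35
ω_s/ω_c = 118/35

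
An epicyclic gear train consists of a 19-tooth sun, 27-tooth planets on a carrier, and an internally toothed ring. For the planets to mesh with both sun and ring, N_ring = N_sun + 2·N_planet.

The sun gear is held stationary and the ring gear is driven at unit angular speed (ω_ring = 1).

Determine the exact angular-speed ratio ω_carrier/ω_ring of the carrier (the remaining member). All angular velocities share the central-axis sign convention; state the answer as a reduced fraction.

N_ring = 19 + 2·27 = 73
19(ω_s−ω_c) = −73(ω_r−ω_c),  ω_s=0, ω_r=1
19(0−ω_c) = −73(1−ω_c)  ⇒  92ω_c = 73  ⇒  ω_c = 73/92
ω_c/ω_r = 73/92

73/92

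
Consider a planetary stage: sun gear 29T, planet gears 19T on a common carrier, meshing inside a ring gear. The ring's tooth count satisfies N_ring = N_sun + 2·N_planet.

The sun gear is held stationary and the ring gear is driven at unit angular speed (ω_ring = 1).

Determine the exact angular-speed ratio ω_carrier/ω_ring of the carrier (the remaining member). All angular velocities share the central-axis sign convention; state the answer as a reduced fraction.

67/96

N_ring = 29 + 2·19 = 67
29(ω_s−ω_c) = −67(ω_r−ω_c),  ω_s=0, ω_r=1
29(0−ω_c) = −67(1−ω_c)  ⇒  96ω_c = 67  ⇒  ω_c = 67/96
ω_c/ω_r = 67/96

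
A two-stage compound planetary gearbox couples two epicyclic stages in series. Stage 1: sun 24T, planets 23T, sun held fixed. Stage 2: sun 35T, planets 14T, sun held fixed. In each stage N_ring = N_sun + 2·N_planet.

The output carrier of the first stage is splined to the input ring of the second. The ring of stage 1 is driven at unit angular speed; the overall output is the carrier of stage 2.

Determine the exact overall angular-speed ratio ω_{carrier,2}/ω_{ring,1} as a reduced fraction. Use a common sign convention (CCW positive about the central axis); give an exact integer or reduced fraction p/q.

45/94

Stage 1: N_ring = 24 + 2·23 = 70
Stage 1: 24(ω_s−ω_c) = −70(ω_r−ω_c),  ω_s=0, ω_r=1
Stage 1: 24(0−ω_c) = −70(1−ω_c)  ⇒  94ω_c = 70  ⇒  ω_c = 35/47
  ⇒ ω_c¹/ω_r¹ = 35/47
Stage 2: N_ring = 35 + 2·14 = 63
Stage 2: 35(ω_s−ω_c) = −63(ω_r−ω_c),  ω_s=0, ω_r=1
Stage 2: 35(0−ω_c) = −63(1−ω_c)  ⇒  98ω_c = 63  ⇒  ω_c = 9/14
  ⇒ ω_c²/ω_r² = 9/14
Coupling ω_r² = ω_c¹ ⇒ overall = 35/47 × 9/14 = 45/94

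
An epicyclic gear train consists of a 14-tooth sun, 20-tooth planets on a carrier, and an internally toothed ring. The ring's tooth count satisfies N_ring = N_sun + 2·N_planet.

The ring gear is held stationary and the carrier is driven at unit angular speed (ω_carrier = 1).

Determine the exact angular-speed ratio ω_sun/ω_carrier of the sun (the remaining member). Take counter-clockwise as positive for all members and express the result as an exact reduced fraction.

N_ring = 14 + 2·20 = 54
14(ω_s−ω_c) = −54(ω_r−ω_c),  ω_r=0, ω_c=1
ω_s = 1 − (54/14)(0−1) = 34/7
ω_s/ω_c = 34/7

34/7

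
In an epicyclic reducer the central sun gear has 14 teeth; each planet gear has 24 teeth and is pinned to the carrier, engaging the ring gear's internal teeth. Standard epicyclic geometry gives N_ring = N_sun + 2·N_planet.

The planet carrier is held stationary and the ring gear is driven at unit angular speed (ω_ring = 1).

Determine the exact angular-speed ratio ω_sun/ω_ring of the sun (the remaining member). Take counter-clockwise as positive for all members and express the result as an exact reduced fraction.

-31/7

N_ring = 14 + 2·24 = 62
14(ω_s−ω_c) = −62(ω_r−ω_c),  ω_c=0, ω_r=1
ω_s = 0 − (62/14)(1−0) = -31/7
ω_s/ω_r = -31/7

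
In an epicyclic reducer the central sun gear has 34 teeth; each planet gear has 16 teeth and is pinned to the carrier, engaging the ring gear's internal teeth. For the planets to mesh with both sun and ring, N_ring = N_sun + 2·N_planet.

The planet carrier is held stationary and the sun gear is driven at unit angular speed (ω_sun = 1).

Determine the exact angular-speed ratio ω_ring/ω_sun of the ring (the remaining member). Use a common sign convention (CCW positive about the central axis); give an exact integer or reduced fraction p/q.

-17/33

N_ring = 34 + 2·16 = 66
34(ω_s−ω_c) = −66(ω_r−ω_c),  ω_c=0, ω_s=1
ω_r = 0 − (34/66)(1−0) = -17/33
ω_r/ω_s = -17/33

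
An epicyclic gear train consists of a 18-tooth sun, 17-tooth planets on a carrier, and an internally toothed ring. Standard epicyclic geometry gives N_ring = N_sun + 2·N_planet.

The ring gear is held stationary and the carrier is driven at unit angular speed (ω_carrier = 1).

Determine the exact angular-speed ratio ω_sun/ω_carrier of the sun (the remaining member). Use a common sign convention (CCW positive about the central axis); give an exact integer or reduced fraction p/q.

N_ring = 18 + 2·17 = 52
18(ω_s−ω_c) = −52(ω_r−ω_c),  ω_r=0, ω_c=1
ω_s = 1 − (52/18)(0−1) = 35/9
ω_s/ω_c = 35/9

35/9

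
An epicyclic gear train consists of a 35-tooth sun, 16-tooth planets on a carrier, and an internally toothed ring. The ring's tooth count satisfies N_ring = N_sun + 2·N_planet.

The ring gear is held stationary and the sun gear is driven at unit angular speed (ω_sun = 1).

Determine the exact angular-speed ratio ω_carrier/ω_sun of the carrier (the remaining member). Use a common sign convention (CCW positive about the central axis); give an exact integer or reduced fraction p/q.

N_ring = 35 + 2·16 = 67
35(ω_s−ω_c) = −67(ω_r−ω_c),  ω_r=0, ω_s=1
35(1−ω_c) = −67(0−ω_c)  ⇒  102ω_c = 35  ⇒  ω_c = 35/102
ω_c/ω_s = 35/102

35/102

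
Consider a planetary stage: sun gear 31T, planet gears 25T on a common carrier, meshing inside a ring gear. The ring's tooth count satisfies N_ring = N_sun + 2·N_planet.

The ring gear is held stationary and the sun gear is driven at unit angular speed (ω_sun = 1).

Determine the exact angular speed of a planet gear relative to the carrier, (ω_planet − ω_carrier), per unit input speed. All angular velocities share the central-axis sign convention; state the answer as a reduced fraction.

N_ring = 31 + 2·25 = 81
31(ω_s−ω_c) = −81(ω_r−ω_c),  ω_r=0, ω_s=1
31(1−ω_c) = −81(0−ω_c)  ⇒  112ω_c = 31  ⇒  ω_c = 31/112
sun–planet: 31·(1−31/112) = −25·(ω_p−ω_c)  ⇒  ω_p−ω_c = −(31/25)·(81/112) = -2511/2800

-2511/2800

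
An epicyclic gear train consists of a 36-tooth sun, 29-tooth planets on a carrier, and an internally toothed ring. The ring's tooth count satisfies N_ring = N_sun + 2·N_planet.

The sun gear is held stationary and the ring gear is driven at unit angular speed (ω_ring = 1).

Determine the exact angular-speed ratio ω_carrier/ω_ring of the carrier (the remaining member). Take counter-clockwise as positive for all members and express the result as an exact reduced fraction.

47/65

N_ring = 36 + 2·29 = 94
36(ω_s−ω_c) = −94(ω_r−ω_c),  ω_s=0, ω_r=1
36(0−ω_c) = −94(1−ω_c)  ⇒  130ω_c = 94  ⇒  ω_c = 47/65
ω_c/ω_r = 47/65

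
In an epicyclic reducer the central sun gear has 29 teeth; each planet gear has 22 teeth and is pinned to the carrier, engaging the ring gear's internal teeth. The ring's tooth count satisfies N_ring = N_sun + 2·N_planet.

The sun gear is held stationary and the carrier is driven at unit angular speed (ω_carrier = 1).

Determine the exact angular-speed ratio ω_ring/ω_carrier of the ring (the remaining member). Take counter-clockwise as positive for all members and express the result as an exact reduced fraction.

N_ring = 29 + 2·22 = 73
29(ω_s−ω_c) = −73(ω_r−ω_c),  ω_s=0, ω_c=1
ω_r = 1 − (29/73)(0−1) = 102/73
ω_r/ω_c = 102/73

102/73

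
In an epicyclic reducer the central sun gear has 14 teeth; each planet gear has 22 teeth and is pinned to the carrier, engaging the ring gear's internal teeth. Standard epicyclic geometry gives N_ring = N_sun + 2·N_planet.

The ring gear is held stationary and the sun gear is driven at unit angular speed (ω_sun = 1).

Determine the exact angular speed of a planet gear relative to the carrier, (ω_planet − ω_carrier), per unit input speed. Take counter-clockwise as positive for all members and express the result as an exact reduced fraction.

N_ring = 14 + 2·22 = 58
14(ω_s−ω_c) = −58(ω_r−ω_c),  ω_r=0, ω_s=1
14(1−ω_c) = −58(0−ω_c)  ⇒  72ω_c = 14  ⇒  ω_c = 7/36
sun–planet: 14·(1−7/36) = −22·(ω_p−ω_c)  ⇒  ω_p−ω_c = −(14/22)·(29/36) = -203/396

-203/396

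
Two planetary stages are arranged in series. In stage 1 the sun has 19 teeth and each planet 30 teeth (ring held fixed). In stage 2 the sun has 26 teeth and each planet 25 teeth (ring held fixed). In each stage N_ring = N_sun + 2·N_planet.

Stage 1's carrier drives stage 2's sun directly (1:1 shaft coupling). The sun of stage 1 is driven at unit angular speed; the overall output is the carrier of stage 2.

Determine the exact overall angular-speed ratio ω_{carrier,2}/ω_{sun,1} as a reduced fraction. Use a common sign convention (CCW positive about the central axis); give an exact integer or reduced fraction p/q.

Stage 1: N_ring = 19 + 2·30 = 79
Stage 1: 19(ω_s−ω_c) = −79(ω_r−ω_c),  ω_r=0, ω_s=1
Stage 1: 19(1−ω_c) = −79(0−ω_c)  ⇒  98ω_c = 19  ⇒  ω_c = 19/98
  ⇒ ω_c¹/ω_s¹ = 19/98
Stage 2: N_ring = 26 + 2·25 = 76
Stage 2: 26(ω_s−ω_c) = −76(ω_r−ω_c),  ω_r=0, ω_s=1
Stage 2: 26(1−ω_c) = −76(0−ω_c)  ⇒  102ω_c = 26  ⇒  ω_c = 13/51
  ⇒ ω_c²/ω_s² = 13/51
Coupling ω_s² = ω_c¹ ⇒ overall = 19/98 × 13/51 = 247/4998

247/4998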